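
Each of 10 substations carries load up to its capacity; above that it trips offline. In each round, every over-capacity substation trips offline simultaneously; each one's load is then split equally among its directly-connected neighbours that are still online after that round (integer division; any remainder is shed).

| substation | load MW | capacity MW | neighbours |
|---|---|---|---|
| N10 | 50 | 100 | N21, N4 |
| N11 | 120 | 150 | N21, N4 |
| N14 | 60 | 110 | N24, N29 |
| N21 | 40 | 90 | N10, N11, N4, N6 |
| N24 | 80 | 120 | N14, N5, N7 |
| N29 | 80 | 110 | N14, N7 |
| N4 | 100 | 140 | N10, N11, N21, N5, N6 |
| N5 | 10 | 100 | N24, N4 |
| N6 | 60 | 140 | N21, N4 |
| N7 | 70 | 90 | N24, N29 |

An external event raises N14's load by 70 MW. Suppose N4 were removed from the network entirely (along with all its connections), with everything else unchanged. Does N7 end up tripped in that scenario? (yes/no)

yes

With N4 removed:
Round 1 — N14 at 130 > 110. N14 trips offline.
  N14 sheds 130 MW to N24, N29: 65 each.
    N24: 80+65 = 145 > 120
    N29: 80+65 = 145 > 110
Round 2 — N24, N29 trip offline.
  N24 sheds 145 MW to N5, N7: 72 each (1 lost).
    N5: 10+72 = 82 ≤ 100
    N7: 70+72 = 142 > 90
  N29 sheds 145 MW to N7: 145 each.
    N7: 142+145 = 287 > 90
Round 3 — N7 trips offline.
  N7 sheds 287 MW: no online neighbours, lost.
No further trips.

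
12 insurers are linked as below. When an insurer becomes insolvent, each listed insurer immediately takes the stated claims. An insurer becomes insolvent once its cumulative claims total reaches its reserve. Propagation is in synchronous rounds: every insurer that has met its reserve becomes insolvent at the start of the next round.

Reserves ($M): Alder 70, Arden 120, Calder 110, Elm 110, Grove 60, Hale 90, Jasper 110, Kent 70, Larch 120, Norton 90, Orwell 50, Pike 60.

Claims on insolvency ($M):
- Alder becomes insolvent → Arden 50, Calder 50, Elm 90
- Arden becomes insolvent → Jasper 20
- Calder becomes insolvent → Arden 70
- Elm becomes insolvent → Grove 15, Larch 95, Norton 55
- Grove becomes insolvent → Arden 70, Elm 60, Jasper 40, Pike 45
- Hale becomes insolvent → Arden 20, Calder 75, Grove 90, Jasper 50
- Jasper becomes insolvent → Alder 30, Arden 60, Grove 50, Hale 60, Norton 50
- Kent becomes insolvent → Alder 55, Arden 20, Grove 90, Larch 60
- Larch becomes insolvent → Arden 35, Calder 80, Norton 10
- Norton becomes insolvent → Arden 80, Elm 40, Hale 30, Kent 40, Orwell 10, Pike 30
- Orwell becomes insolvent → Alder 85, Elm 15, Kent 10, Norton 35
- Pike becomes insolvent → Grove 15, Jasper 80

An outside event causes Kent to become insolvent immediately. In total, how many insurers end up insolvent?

2

Round 1 — Kent becomes insolvent (initial).
  Alder: +55 → 55 < 70
  Arden: +20 → 20 < 120
  Grove: +90 → 90 ≥ 60
  Larch: +60 → 60 < 120
Round 2 — Grove becomes insolvent.
  Arden: +70 → 90 < 120
  Elm: +60 → 60 < 110
  Jasper: +40 → 40 < 110
  Pike: +45 → 45 < 60
No further insolvencies.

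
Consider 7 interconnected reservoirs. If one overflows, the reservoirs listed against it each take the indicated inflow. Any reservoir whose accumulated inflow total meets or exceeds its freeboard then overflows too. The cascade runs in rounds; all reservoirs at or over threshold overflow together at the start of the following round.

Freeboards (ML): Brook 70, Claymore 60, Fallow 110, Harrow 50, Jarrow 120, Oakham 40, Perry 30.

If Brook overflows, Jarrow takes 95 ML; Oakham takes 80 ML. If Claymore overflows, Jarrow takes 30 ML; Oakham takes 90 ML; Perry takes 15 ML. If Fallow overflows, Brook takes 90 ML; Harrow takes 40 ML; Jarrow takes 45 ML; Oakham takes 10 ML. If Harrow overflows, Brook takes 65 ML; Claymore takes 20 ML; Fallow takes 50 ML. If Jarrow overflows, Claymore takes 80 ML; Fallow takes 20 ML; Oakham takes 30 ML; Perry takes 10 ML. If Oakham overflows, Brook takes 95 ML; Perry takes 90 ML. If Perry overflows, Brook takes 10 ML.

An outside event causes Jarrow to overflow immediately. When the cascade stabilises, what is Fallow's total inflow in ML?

20

Round 1 — Jarrow overflows (initial).
  Claymore: +80 → 80 ≥ 60
  Fallow: +20 → 20 < 110
  Oakham: +30 → 30 < 40
  Perry: +10 → 10 < 30
Round 2 — Claymore overflows.
  Oakham: +90 → 120 ≥ 40
  Perry: +15 → 25 < 30
Round 3 — Oakham overflows.
  Brook: +95 → 95 ≥ 70
  Perry: +90 → 115 ≥ 30
Round 4 — Brook, Perry overflow.
No further overflows.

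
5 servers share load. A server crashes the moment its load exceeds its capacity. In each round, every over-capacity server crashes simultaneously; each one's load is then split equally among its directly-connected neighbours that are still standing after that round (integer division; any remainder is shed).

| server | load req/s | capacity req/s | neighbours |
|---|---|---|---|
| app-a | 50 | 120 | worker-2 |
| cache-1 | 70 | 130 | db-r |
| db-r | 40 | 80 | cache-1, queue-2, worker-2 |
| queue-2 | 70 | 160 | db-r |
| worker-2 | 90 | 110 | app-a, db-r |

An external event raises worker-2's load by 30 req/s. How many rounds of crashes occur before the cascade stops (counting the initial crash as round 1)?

2

Round 1 — worker-2 at 120 > 110. worker-2 crashes.
  worker-2 sheds 120 req/s to app-a, db-r: 60 each.
    app-a: 50+60 = 110 ≤ 120
    db-r: 40+60 = 100 > 80
Round 2 — db-r crashes.
  db-r sheds 100 req/s to cache-1, queue-2: 50 each.
    cache-1: 70+50 = 120 ≤ 130
    queue-2: 70+50 = 120 ≤ 160
No further crashes.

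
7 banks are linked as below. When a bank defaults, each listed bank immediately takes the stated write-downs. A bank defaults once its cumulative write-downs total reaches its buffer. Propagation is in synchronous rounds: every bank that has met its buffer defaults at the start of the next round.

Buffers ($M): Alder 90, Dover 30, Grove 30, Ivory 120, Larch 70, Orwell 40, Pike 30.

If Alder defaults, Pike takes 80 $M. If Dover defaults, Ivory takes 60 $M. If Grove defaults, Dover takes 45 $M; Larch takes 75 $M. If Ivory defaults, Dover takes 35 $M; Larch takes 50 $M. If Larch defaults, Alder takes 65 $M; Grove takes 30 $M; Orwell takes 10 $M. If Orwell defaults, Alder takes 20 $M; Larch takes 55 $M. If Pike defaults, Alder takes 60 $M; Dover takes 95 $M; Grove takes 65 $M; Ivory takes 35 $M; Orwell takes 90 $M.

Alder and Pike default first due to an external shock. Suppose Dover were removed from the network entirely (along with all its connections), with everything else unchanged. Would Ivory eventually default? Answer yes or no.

no

With Dover removed:
Round 1 — Alder, Pike default (initial).
  Grove: +65 → 65 ≥ 30
  Ivory: +35 → 35 < 120
  Orwell: +90 → 90 ≥ 40
Round 2 — Grove, Orwell default.
  Larch: +75+55 → 130 ≥ 70
Round 3 — Larch defaults.
No further defaults.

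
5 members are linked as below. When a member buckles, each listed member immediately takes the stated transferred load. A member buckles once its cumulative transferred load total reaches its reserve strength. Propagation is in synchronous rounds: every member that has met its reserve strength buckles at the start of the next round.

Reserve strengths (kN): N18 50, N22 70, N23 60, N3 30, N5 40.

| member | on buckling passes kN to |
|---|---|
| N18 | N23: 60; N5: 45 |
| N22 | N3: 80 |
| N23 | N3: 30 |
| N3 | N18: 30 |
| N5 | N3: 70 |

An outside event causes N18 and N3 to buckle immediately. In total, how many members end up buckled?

Round 1 — N18, N3 buckle (initial).
  N23: +60 → 60 ≥ 60
  N5: +45 → 45 ≥ 40
Round 2 — N23, N5 buckle.
No further bucklings.

4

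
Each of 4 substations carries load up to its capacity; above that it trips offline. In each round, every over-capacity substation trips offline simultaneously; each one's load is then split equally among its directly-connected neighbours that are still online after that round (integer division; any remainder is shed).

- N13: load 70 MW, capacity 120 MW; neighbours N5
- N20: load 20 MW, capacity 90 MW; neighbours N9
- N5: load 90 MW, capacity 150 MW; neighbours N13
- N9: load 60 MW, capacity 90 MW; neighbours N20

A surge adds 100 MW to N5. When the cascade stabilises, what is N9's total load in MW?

Round 1 — N5 at 190 > 150. N5 trips offline.
  N5 sheds 190 MW to N13: 190 each.
    N13: 70+190 = 260 > 120
Round 2 — N13 trips offline.
  N13 sheds 260 MW: no online neighbours, lost.
No further trips.

60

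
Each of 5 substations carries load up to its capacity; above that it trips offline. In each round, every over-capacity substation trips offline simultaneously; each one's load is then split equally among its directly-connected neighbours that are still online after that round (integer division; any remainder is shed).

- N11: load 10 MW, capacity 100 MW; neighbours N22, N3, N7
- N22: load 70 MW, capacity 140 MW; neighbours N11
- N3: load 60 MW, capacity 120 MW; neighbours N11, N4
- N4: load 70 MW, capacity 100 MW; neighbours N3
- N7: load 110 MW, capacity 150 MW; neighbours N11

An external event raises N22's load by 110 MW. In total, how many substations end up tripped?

Round 1 — N22 at 180 > 140. N22 trips offline.
  N22 sheds 180 MW to N11: 180 each.
    N11: 10+180 = 190 > 100
Round 2 — N11 trips offline.
  N11 sheds 190 MW to N3, N7: 95 each.
    N3: 60+95 = 155 > 120
    N7: 110+95 = 205 > 150
Round 3 — N3, N7 trip offline.
  N3 sheds 155 MW to N4: 155 each.
    N4: 70+155 = 225 > 100
  N7 sheds 205 MW: no online neighbours, lost.
Round 4 — N4 trips offline.
  N4 sheds 225 MW: no online neighbours, lost.
No further trips.

5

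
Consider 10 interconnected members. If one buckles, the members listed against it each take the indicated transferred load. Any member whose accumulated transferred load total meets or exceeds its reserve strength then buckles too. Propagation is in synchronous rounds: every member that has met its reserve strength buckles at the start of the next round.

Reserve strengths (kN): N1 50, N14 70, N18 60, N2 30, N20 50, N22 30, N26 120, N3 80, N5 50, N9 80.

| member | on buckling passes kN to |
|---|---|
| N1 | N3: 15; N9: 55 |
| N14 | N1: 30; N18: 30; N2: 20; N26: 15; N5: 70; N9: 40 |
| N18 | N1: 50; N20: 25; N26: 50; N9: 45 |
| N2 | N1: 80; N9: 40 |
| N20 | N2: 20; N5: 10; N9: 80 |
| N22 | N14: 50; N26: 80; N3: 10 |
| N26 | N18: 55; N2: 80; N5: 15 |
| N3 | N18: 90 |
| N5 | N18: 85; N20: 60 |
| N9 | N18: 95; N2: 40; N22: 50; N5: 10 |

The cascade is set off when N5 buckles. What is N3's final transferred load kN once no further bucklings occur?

25

Round 1 — N5 buckles (initial).
  N18: +85 → 85 ≥ 60
  N20: +60 → 60 ≥ 50
Round 2 — N18, N20 buckle.
  N1: +50 → 50 ≥ 50
  N2: +20 → 20 < 30
  N26: +50 → 50 < 120
  N9: +45+80 → 125 ≥ 80
Round 3 — N1, N9 buckle.
  N2: +40 → 60 ≥ 30
  N22: +50 → 50 ≥ 30
  N3: +15 → 15 < 80
Round 4 — N2, N22 buckle.
  N14: +50 → 50 < 70
  N26: +80 → 130 ≥ 120
  N3: +10 → 25 < 80
Round 5 — N26 buckles.
No further bucklings.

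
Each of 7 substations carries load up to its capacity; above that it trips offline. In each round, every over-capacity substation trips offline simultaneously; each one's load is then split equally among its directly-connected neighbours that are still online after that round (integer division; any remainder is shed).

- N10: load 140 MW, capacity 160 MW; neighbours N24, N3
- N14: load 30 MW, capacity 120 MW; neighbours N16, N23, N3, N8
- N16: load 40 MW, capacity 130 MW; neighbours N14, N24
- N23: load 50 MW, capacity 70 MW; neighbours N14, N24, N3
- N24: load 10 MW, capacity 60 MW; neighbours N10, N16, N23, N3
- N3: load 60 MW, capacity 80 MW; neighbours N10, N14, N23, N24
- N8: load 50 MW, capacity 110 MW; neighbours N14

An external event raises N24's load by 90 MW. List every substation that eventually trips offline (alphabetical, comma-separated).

Round 1 — N24 at 100 > 60. N24 trips offline.
  N24 sheds 100 MW to N10, N16, N23, N3: 25 each.
    N10: 140+25 = 165 > 160
    N16: 40+25 = 65 ≤ 130
    N23: 50+25 = 75 > 70
    N3: 60+25 = 85 > 80
Round 2 — N10, N23, N3 trip offline.
  N10 sheds 165 MW: no online neighbours, lost.
  N23 sheds 75 MW to N14: 75 each.
    N14: 30+75 = 105 ≤ 120
  N3 sheds 85 MW to N14: 85 each.
    N14: 105+85 = 190 > 120
Round 3 — N14 trips offline.
  N14 sheds 190 MW to N16, N8: 95 each.
    N16: 65+95 = 160 > 130
    N8: 50+95 = 145 > 110
Round 4 — N16, N8 trip offline.
  N16 sheds 160 MW: no online neighbours, lost.
  N8 sheds 145 MW: no online neighbours, lost.
No further trips.

N10, N14, N16, N23, N24, N3, N8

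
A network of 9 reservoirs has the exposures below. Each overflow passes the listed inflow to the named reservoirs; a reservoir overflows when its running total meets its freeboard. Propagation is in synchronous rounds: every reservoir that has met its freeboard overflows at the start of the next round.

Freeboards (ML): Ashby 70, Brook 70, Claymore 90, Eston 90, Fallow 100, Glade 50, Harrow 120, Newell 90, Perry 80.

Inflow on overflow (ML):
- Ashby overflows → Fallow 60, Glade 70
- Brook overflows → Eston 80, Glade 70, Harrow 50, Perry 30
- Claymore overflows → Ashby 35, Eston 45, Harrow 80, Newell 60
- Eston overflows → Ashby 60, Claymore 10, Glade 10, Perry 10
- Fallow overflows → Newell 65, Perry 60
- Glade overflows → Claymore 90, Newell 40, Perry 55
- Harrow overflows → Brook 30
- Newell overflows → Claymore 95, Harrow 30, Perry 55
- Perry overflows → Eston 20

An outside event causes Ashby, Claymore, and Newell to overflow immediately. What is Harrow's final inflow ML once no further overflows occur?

Round 1 — Ashby, Claymore, Newell overflow (initial).
  Eston: +45 → 45 < 90
  Fallow: +60 → 60 < 100
  Glade: +70 → 70 ≥ 50
  Harrow: +80+30 → 110 < 120
  Perry: +55 → 55 < 80
Round 2 — Glade overflows.
  Perry: +55 → 110 ≥ 80
Round 3 — Perry overflows.
  Eston: +20 → 65 < 90
No further overflows.

110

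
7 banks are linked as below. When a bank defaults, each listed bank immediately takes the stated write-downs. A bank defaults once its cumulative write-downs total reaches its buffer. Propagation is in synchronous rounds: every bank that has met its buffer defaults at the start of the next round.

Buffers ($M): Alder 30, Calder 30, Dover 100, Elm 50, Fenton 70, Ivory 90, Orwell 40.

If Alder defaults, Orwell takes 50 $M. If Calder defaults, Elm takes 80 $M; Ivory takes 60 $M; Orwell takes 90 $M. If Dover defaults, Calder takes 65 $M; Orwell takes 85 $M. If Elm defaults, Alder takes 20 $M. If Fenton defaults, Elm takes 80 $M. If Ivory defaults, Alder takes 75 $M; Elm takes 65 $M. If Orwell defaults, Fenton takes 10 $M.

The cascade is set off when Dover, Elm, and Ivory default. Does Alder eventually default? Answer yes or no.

yes

Round 1 — Dover, Elm, Ivory default (initial).
  Alder: +20+75 → 95 ≥ 30
  Calder: +65 → 65 ≥ 30
  Orwell: +85 → 85 ≥ 40
Round 2 — Alder, Calder, Orwell default.
  Fenton: +10 → 10 < 70
No further defaults.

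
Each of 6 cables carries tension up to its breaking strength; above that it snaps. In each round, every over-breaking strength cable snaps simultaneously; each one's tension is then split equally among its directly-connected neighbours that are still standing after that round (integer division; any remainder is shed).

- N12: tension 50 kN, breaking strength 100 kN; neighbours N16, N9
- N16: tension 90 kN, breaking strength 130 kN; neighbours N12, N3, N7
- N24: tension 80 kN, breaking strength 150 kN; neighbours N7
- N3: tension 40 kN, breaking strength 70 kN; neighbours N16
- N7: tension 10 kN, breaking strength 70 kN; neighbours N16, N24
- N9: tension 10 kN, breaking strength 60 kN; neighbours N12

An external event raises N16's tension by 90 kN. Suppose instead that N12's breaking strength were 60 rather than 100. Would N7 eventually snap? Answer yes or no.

With N12's breaking strength at 60:
Round 1 — N16 at 180 > 130. N16 snaps.
  N16 sheds 180 kN to N12, N3, N7: 60 each.
    N12: 50+60 = 110 > 60
    N3: 40+60 = 100 > 70
    N7: 10+60 = 70 ≤ 70
Round 2 — N12, N3 snap.
  N12 sheds 110 kN to N9: 110 each.
    N9: 10+110 = 120 > 60
  N3 sheds 100 kN: no online neighbours, lost.
Round 3 — N9 snaps.
  N9 sheds 120 kN: no online neighbours, lost.
No further breaks.

no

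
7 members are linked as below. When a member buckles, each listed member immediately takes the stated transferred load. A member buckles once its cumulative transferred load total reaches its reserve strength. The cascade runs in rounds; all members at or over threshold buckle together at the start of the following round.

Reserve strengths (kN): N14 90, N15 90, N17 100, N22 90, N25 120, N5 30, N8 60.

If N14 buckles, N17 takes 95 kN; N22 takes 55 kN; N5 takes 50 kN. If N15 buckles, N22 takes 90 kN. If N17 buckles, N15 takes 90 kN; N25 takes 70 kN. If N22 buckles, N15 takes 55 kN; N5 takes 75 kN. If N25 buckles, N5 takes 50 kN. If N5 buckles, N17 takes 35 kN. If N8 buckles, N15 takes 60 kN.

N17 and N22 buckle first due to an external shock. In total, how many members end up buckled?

Round 1 — N17, N22 buckle (initial).
  N15: +90+55 → 145 ≥ 90
  N25: +70 → 70 < 120
  N5: +75 → 75 ≥ 30
Round 2 — N15, N5 buckle.
No further bucklings.

4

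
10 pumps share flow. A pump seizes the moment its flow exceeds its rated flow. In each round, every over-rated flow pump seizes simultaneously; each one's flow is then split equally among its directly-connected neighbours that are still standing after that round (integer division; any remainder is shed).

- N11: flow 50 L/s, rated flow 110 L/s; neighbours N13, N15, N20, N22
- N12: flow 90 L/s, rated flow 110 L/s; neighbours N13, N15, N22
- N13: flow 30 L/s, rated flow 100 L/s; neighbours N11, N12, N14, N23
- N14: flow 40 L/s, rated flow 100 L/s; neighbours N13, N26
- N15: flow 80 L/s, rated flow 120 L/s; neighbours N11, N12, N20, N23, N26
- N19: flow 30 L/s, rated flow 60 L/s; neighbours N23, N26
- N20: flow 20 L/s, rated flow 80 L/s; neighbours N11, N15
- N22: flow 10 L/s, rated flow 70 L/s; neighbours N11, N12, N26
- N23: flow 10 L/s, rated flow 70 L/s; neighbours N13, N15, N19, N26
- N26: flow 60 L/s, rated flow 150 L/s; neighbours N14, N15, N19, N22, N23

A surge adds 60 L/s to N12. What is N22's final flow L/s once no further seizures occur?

60

Round 1 — N12 at 150 > 110. N12 seizes.
  N12 sheds 150 L/s to N13, N15, N22: 50 each.
    N13: 30+50 = 80 ≤ 100
    N15: 80+50 = 130 > 120
    N22: 10+50 = 60 ≤ 70
Round 2 — N15 seizes.
  N15 sheds 130 L/s to N11, N20, N23, N26: 32 each (2 lost).
    N11: 50+32 = 82 ≤ 110
    N20: 20+32 = 52 ≤ 80
    N23: 10+32 = 42 ≤ 70
    N26: 60+32 = 92 ≤ 150
No further seizures.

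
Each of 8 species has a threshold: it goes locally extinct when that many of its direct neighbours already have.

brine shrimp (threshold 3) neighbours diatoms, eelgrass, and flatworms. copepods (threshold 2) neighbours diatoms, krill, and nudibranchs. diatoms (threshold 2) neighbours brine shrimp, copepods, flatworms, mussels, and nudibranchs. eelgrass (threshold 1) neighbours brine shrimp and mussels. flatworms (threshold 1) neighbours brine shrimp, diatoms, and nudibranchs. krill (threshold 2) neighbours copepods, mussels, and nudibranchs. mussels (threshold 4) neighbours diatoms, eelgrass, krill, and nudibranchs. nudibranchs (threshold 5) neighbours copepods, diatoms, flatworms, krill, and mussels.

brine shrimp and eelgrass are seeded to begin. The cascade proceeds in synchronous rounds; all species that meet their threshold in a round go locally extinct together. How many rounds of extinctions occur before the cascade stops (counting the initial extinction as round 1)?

3

Round 1 — brine shrimp, eelgrass go locally extinct (initial).
Round 2 — checking thresholds:
  diatoms: 1 of 5 neighbours < 2, not yet.
  flatworms: 1 of 3 neighbours ≥ 1, goes locally extinct.
  mussels: 1 of 4 neighbours < 4, not yet.
Round 3 — checking thresholds:
  diatoms: 2 of 5 neighbours ≥ 2, goes locally extinct.
  mussels: 1 of 4 neighbours < 4, not yet.
  nudibranchs: 1 of 5 neighbours < 5, not yet.
Round 4 — no new extinctions; cascade stops.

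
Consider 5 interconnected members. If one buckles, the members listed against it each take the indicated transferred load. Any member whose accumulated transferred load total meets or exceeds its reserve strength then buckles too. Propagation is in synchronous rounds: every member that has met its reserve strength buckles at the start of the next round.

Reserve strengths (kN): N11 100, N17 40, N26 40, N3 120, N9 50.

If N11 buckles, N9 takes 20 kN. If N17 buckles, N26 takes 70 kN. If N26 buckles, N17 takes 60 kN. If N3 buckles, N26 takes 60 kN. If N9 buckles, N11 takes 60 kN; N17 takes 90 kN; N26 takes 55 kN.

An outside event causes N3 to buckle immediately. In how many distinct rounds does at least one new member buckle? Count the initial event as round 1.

Round 1 — N3 buckles (initial).
  N26: +60 → 60 ≥ 40
Round 2 — N26 buckles.
  N17: +60 → 60 ≥ 40
Round 3 — N17 buckles.
No further bucklings.

3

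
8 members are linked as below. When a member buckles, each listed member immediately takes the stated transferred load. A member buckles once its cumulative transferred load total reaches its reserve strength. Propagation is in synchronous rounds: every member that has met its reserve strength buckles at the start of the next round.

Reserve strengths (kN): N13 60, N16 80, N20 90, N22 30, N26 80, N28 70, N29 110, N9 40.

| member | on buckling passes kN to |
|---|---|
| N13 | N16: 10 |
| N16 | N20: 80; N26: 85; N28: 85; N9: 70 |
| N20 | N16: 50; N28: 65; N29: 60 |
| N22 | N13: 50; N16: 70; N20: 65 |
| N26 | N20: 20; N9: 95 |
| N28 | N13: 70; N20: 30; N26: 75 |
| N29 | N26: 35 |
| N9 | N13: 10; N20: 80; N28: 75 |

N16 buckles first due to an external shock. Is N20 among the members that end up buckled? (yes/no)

Round 1 — N16 buckles (initial).
  N20: +80 → 80 < 90
  N26: +85 → 85 ≥ 80
  N28: +85 → 85 ≥ 70
  N9: +70 → 70 ≥ 40
Round 2 — N26, N28, N9 buckle.
  N13: +70+10 → 80 ≥ 60
  N20: +20+30+80 → 210 ≥ 90
Round 3 — N13, N20 buckle.
  N29: +60 → 60 < 110
No further bucklings.

yes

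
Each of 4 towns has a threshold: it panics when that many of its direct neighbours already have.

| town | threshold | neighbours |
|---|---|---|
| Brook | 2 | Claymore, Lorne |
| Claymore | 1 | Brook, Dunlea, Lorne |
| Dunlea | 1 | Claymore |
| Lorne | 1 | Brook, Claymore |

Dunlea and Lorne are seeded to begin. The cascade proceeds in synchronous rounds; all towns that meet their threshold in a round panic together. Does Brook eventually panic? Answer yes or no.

yes

Round 1 — Dunlea, Lorne panic (initial).
Round 2 — checking thresholds:
  Brook: 1 of 2 neighbours < 2, not yet.
  Claymore: 2 of 3 neighbours ≥ 1, panics.
Round 3 — checking thresholds:
  Brook: 2 of 2 neighbours ≥ 2, panics.
Round 4 — no new panics; cascade stops.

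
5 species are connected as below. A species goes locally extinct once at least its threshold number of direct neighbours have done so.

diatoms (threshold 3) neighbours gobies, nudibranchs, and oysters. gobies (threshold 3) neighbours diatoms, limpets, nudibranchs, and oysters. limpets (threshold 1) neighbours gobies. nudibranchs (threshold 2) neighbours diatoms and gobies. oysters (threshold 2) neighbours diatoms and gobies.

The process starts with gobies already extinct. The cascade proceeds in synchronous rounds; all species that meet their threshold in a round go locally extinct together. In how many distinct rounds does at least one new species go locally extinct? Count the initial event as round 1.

2

Round 1 — gobies goes locally extinct (initial).
Round 2 — checking thresholds:
  diatoms: 1 of 3 neighbours < 3, not yet.
  limpets: 1 of 1 neighbours ≥ 1, goes locally extinct.
  nudibranchs: 1 of 2 neighbours < 2, not yet.
  oysters: 1 of 2 neighbours < 2, not yet.
Round 3 — no new extinctions; cascade stops.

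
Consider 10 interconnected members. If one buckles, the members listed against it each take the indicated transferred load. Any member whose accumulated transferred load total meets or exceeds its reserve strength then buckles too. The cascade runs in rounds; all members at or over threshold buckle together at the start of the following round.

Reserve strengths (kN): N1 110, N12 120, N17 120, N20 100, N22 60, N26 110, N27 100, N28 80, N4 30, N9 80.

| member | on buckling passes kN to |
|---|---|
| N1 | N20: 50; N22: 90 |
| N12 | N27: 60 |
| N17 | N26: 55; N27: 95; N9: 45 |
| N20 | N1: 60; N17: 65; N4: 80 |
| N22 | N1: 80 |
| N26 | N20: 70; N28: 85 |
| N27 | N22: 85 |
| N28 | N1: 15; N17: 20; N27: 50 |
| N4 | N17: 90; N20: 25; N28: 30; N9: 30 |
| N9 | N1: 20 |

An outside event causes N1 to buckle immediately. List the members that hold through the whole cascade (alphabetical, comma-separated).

Round 1 — N1 buckles (initial).
  N20: +50 → 50 < 100
  N22: +90 → 90 ≥ 60
Round 2 — N22 buckles.
No further bucklings.

N12, N17, N20, N26, N27, N28, N4, N9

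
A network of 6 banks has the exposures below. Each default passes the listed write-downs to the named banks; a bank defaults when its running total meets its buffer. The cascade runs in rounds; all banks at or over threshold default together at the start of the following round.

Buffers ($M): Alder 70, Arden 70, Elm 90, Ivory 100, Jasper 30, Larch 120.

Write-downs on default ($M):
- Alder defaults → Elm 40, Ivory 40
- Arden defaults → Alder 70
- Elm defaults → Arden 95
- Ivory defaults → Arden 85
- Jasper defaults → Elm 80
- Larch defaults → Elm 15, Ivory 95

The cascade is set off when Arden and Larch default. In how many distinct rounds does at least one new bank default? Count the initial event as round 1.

Round 1 — Arden, Larch default (initial).
  Alder: +70 → 70 ≥ 70
  Elm: +15 → 15 < 90
  Ivory: +95 → 95 < 100
Round 2 — Alder defaults.
  Elm: +40 → 55 < 90
  Ivory: +40 → 135 ≥ 100
Round 3 — Ivory defaults.
No further defaults.

3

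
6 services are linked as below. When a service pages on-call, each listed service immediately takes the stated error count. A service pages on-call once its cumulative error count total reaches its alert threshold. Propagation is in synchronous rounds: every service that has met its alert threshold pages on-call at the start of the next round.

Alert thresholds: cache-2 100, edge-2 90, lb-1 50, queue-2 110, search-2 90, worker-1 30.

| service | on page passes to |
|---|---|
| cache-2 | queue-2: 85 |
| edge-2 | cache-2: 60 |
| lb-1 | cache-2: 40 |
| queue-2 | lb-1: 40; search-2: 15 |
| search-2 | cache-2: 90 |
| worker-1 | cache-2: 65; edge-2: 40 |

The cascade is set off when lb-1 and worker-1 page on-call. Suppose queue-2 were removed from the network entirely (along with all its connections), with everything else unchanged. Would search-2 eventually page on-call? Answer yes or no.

With queue-2 removed:
Round 1 — lb-1, worker-1 page on-call (initial).
  cache-2: +40+65 → 105 ≥ 100
  edge-2: +40 → 40 < 90
Round 2 — cache-2 pages on-call.
No further pages.

no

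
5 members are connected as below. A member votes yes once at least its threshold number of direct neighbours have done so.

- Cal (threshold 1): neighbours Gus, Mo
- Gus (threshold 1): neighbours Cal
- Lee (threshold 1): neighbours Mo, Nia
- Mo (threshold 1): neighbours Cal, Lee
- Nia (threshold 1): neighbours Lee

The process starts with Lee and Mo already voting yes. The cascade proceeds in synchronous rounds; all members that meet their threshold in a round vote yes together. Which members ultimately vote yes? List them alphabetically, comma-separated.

Round 1 — Lee, Mo vote yes (initial).
Round 2 — checking thresholds:
  Cal: 1 of 2 neighbours ≥ 1, votes yes.
  Nia: 1 of 1 neighbours ≥ 1, votes yes.
Round 3 — checking thresholds:
  Gus: 1 of 1 neighbours ≥ 1, votes yes.
Round 4 — no new yes votes; cascade stops.

Cal, Gus, Lee, Mo, Nia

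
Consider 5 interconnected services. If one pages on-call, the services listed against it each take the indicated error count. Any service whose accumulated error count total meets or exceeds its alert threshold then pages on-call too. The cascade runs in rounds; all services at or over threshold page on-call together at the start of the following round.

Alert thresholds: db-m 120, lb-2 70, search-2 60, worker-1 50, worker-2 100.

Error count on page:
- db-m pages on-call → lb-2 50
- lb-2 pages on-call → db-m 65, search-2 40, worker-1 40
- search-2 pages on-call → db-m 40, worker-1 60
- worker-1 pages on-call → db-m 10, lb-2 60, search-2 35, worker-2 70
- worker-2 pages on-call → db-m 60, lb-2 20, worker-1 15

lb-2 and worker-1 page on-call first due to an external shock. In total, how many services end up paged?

3

Round 1 — lb-2, worker-1 page on-call (initial).
  db-m: +65+10 → 75 < 120
  search-2: +40+35 → 75 ≥ 60
  worker-2: +70 → 70 < 100
Round 2 — search-2 pages on-call.
  db-m: +40 → 115 < 120
No further pages.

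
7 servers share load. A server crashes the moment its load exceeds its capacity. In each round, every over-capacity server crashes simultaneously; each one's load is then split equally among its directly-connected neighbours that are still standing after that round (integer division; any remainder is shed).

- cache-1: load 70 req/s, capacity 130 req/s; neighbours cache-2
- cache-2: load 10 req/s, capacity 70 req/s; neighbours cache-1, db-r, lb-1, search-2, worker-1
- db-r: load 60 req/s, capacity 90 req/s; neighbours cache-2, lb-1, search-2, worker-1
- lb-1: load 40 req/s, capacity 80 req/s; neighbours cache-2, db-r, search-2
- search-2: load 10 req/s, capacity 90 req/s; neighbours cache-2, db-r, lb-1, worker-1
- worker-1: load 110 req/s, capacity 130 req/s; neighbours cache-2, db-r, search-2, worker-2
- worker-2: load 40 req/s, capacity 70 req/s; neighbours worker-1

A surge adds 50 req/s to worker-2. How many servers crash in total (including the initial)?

Round 1 — worker-2 at 90 > 70. worker-2 crashes.
  worker-2 sheds 90 req/s to worker-1: 90 each.
    worker-1: 110+90 = 200 > 130
Round 2 — worker-1 crashes.
  worker-1 sheds 200 req/s to cache-2, db-r, search-2: 66 each (2 lost).
    cache-2: 10+66 = 76 > 70
    db-r: 60+66 = 126 > 90
    search-2: 10+66 = 76 ≤ 90
Round 3 — cache-2, db-r crash.
  cache-2 sheds 76 req/s to cache-1, lb-1, search-2: 25 each (1 lost).
    cache-1: 70+25 = 95 ≤ 130
    lb-1: 40+25 = 65 ≤ 80
    search-2: 76+25 = 101 > 90
  db-r sheds 126 req/s to lb-1, search-2: 63 each.
    lb-1: 65+63 = 128 > 80
    search-2: 101+63 = 164 > 90
Round 4 — lb-1, search-2 crash.
  lb-1 sheds 128 req/s: no online neighbours, lost.
  search-2 sheds 164 req/s: no online neighbours, lost.
No further crashes.

6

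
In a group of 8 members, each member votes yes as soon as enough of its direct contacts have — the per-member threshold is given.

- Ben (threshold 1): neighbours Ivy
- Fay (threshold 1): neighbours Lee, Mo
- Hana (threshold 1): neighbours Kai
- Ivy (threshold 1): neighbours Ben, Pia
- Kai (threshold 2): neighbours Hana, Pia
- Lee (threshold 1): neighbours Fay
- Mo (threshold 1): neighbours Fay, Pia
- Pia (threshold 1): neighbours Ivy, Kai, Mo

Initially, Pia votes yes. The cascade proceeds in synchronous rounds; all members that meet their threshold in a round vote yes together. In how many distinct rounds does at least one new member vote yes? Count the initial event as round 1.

Round 1 — Pia votes yes (initial).
Round 2 — checking thresholds:
  Ivy: 1 of 2 neighbours ≥ 1, votes yes.
  Kai: 1 of 2 neighbours < 2, below threshold.
  Mo: 1 of 2 neighbours ≥ 1, votes yes.
Round 3 — checking thresholds:
  Ben: 1 of 1 neighbours ≥ 1, votes yes.
  Fay: 1 of 2 neighbours ≥ 1, votes yes.
  Kai: 1 of 2 neighbours < 2, below threshold.
Round 4 — checking thresholds:
  Kai: 1 of 2 neighbours < 2, below threshold.
  Lee: 1 of 1 neighbours ≥ 1, votes yes.
Round 5 — no new yes votes; cascade stops.

4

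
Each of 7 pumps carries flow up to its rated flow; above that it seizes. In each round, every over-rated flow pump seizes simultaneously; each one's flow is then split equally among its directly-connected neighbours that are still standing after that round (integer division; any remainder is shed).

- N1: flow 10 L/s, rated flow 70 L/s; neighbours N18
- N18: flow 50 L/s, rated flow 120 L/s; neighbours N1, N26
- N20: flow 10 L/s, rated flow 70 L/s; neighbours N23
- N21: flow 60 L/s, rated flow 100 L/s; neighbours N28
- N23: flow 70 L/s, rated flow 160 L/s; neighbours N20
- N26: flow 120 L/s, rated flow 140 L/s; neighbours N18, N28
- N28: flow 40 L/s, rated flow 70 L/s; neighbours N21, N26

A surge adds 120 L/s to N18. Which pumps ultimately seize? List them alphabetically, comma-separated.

N1, N18, N21, N26, N28

Round 1 — N18 at 170 > 120. N18 seizes.
  N18 sheds 170 L/s to N1, N26: 85 each.
    N1: 10+85 = 95 > 70
    N26: 120+85 = 205 > 140
Round 2 — N1, N26 seize.
  N1 sheds 95 L/s: no online neighbours, lost.
  N26 sheds 205 L/s to N28: 205 each.
    N28: 40+205 = 245 > 70
Round 3 — N28 seizes.
  N28 sheds 245 L/s to N21: 245 each.
    N21: 60+245 = 305 > 100
Round 4 — N21 seizes.
  N21 sheds 305 L/s: no online neighbours, lost.
No further seizures.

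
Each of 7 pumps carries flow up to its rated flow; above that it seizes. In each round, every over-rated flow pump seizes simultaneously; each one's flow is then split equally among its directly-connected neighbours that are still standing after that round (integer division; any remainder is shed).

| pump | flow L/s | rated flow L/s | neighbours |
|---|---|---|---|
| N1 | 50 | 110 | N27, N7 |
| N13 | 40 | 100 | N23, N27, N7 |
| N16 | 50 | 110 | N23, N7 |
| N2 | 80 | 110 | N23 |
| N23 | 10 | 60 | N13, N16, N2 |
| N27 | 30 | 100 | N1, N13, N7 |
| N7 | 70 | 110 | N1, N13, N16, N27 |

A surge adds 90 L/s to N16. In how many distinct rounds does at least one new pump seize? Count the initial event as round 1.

5

Round 1 — N16 at 140 > 110. N16 seizes.
  N16 sheds 140 L/s to N23, N7: 70 each.
    N23: 10+70 = 80 > 60
    N7: 70+70 = 140 > 110
Round 2 — N23, N7 seize.
  N23 sheds 80 L/s to N13, N2: 40 each.
    N13: 40+40 = 80 ≤ 100
    N2: 80+40 = 120 > 110
  N7 sheds 140 L/s to N1, N13, N27: 46 each (2 lost).
    N1: 50+46 = 96 ≤ 110
    N13: 80+46 = 126 > 100
    N27: 30+46 = 76 ≤ 100
Round 3 — N13, N2 seize.
  N13 sheds 126 L/s to N27: 126 each.
    N27: 76+126 = 202 > 100
  N2 sheds 120 L/s: no online neighbours, lost.
Round 4 — N27 seizes.
  N27 sheds 202 L/s to N1: 202 each.
    N1: 96+202 = 298 > 110
Round 5 — N1 seizes.
  N1 sheds 298 L/s: no online neighbours, lost.
No further seizures.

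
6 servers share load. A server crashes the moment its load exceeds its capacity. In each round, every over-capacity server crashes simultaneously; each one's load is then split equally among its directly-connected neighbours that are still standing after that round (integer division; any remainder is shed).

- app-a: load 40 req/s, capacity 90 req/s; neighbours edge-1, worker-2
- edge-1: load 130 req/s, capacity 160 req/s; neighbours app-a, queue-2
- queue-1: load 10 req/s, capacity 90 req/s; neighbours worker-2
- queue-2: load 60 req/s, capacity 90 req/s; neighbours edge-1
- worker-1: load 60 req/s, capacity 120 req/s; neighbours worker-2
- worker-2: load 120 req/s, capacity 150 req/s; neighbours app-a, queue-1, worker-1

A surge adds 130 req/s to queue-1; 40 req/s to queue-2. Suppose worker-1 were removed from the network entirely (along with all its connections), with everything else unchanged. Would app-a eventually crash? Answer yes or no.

With worker-1 removed:
Round 1 — queue-1 at 140 > 90; queue-2 at 100 > 90. queue-1, queue-2 crash.
  queue-1 sheds 140 req/s to worker-2: 140 each.
    worker-2: 120+140 = 260 > 150
  queue-2 sheds 100 req/s to edge-1: 100 each.
    edge-1: 130+100 = 230 > 160
Round 2 — edge-1, worker-2 crash.
  edge-1 sheds 230 req/s to app-a: 230 each.
    app-a: 40+230 = 270 > 90
  worker-2 sheds 260 req/s to app-a: 260 each.
    app-a: 270+260 = 530 > 90
Round 3 — app-a crashes.
  app-a sheds 530 req/s: no online neighbours, lost.
No further crashes.

yes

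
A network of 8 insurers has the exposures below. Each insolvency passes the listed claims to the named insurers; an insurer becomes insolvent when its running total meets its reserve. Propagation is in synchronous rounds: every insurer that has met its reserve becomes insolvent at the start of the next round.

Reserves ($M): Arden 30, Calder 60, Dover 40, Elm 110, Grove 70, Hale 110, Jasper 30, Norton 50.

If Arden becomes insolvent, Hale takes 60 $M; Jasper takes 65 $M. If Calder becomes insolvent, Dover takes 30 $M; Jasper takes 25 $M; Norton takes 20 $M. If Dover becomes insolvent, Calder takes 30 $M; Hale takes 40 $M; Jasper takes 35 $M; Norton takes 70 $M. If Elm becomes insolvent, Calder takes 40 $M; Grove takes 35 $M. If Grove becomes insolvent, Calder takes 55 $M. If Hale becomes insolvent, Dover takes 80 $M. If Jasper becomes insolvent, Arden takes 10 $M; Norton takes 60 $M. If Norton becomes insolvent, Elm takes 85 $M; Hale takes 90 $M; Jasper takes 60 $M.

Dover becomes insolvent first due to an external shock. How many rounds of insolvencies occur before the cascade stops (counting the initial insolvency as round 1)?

3

Round 1 — Dover becomes insolvent (initial).
  Calder: +30 → 30 < 60
  Hale: +40 → 40 < 110
  Jasper: +35 → 35 ≥ 30
  Norton: +70 → 70 ≥ 50
Round 2 — Jasper, Norton become insolvent.
  Arden: +10 → 10 < 30
  Elm: +85 → 85 < 110
  Hale: +90 → 130 ≥ 110
Round 3 — Hale becomes insolvent.
No further insolvencies.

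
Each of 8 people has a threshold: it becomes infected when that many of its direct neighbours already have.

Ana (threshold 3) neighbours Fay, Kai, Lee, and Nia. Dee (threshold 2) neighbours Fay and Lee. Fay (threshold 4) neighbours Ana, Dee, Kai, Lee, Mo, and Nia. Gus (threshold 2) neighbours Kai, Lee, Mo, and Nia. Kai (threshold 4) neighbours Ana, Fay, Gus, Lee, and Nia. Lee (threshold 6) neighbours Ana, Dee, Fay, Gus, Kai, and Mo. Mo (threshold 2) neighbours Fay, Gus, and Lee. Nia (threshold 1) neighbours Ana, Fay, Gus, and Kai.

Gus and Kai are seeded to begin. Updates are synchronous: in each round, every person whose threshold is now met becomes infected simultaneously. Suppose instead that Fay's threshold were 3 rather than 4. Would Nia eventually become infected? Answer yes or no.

With Fay's threshold at 3:
Round 1 — Gus, Kai become infected (initial).
Round 2 — checking thresholds:
  Ana: 1 of 4 neighbours < 3, below threshold.
  Fay: 1 of 6 neighbours < 3, below threshold.
  Lee: 2 of 6 neighbours < 6, below threshold.
  Mo: 1 of 3 neighbours < 2, below threshold.
  Nia: 2 of 4 neighbours ≥ 1, becomes infected.
Round 3 — no new infections; cascade stops.

yes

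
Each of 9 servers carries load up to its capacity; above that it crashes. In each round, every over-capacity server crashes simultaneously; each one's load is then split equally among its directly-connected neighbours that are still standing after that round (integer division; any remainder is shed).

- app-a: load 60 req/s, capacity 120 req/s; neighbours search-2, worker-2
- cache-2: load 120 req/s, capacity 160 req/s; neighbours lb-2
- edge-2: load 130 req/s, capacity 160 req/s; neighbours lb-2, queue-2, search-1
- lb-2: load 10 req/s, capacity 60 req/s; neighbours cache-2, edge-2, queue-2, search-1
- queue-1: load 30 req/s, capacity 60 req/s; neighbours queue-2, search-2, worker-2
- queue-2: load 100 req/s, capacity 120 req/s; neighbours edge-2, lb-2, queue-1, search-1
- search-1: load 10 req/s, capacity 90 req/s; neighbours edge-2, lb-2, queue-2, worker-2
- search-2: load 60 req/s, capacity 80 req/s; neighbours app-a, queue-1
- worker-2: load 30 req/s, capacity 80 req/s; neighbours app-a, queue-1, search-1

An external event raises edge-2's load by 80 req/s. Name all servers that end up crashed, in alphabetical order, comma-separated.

app-a, edge-2, lb-2, queue-1, queue-2, search-1, search-2, worker-2

Round 1 — edge-2 at 210 > 160. edge-2 crashes.
  edge-2 sheds 210 req/s to lb-2, queue-2, search-1: 70 each.
    lb-2: 10+70 = 80 > 60
    queue-2: 100+70 = 170 > 120
    search-1: 10+70 = 80 ≤ 90
Round 2 — lb-2, queue-2 crash.
  lb-2 sheds 80 req/s to cache-2, search-1: 40 each.
    cache-2: 120+40 = 160 ≤ 160
    search-1: 80+40 = 120 > 90
  queue-2 sheds 170 req/s to queue-1, search-1: 85 each.
    queue-1: 30+85 = 115 > 60
    search-1: 120+85 = 205 > 90
Round 3 — queue-1, search-1 crash.
  queue-1 sheds 115 req/s to search-2, worker-2: 57 each (1 lost).
    search-2: 60+57 = 117 > 80
    worker-2: 30+57 = 87 > 80
  search-1 sheds 205 req/s to worker-2: 205 each.
    worker-2: 87+205 = 292 > 80
Round 4 — search-2, worker-2 crash.
  search-2 sheds 117 req/s to app-a: 117 each.
    app-a: 60+117 = 177 > 120
  worker-2 sheds 292 req/s to app-a: 292 each.
    app-a: 177+292 = 469 > 120
Round 5 — app-a crashes.
  app-a sheds 469 req/s: no online neighbours, lost.
No further crashes.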